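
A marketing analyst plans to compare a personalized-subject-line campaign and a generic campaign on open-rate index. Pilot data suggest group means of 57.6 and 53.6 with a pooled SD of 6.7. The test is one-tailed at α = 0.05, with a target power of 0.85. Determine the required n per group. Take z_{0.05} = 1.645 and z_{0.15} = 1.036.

n = 41 per group

Cohen's d = |M₁ − M₂| / SD_pooled = |57.6 − 53.6| / 6.7 = 4.0 / 6.7 = 0.597.
For two independent groups with equal n: n = 2·((z_{α} + z_β) / d)².
z_{α} + z_β = 1.645 + 1.036 = 2.681.
n = 2 × (2.681 / 0.597)² = 2 × 4.491² = 2 × 20.17 = 40.3.
Round up to the next whole participant.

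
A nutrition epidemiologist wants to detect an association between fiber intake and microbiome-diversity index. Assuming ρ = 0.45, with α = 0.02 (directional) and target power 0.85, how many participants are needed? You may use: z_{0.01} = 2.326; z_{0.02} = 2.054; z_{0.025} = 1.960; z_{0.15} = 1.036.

n = 44

Fisher's z: C = ½·ln((1+r)/(1−r)) = ½·ln(2.6364) = 0.4847.
n = ((z_{α} + z_β)/C)² + 3.
(2.054 + 1.036) / 0.4847 = 3.090 / 0.4847 = 6.375.
n = 6.375² + 3 = 40.64 + 3 = 43.6.
Round up.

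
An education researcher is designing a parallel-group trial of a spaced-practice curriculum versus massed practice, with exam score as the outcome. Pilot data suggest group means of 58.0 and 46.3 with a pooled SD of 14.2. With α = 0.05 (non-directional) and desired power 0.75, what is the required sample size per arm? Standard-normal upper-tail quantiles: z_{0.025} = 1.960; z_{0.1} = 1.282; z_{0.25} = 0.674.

Cohen's d = |M₁ − M₂| / SD_pooled = |58.0 − 46.3| / 14.2 = 11.7 / 14.2 = 0.824.
For two independent groups with equal n: n = 2·((z_{α/2} + z_β) / d)².
z_{α/2} + z_β = 1.960 + 0.674 = 2.634.
n = 2 × (2.634 / 0.824)² = 2 × 3.197² = 2 × 10.22 = 20.4.
Round up to the next whole participant.

n = 21 per group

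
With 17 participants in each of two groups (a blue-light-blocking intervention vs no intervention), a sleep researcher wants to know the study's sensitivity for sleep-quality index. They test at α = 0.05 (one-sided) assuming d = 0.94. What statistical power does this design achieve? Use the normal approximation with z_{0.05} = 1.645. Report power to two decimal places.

power ≈ 0.86

For two equal groups, power = Φ(d·√(n/2) − z_{α}).
d·√(n/2) = 0.94 × √(17/2) = 0.94 × 2.915 = 2.741.
z_β = 2.741 − 1.645 = 1.096.
Power = Φ(1.096) = 0.863.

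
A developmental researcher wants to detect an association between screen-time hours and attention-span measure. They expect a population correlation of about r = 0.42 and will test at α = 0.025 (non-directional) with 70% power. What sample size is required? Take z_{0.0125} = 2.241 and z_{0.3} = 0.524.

n = 42

Fisher's z: C = ½·ln((1+r)/(1−r)) = ½·ln(2.4483) = 0.4477.
n = ((z_{α/2} + z_β)/C)² + 3.
(2.241 + 0.524) / 0.4477 = 2.765 / 0.4477 = 6.176.
n = 6.176² + 3 = 38.14 + 3 = 41.1.
Round up.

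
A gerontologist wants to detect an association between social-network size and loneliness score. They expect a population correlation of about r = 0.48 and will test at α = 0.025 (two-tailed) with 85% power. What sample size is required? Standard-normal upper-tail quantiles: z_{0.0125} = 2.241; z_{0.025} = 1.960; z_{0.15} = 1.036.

n = 43

Fisher's z: C = ½·ln((1+r)/(1−r)) = ½·ln(2.8462) = 0.5230.
n = ((z_{α/2} + z_β)/C)² + 3.
(2.241 + 1.036) / 0.5230 = 3.277 / 0.5230 = 6.266.
n = 6.266² + 3 = 39.26 + 3 = 42.3.
Round up.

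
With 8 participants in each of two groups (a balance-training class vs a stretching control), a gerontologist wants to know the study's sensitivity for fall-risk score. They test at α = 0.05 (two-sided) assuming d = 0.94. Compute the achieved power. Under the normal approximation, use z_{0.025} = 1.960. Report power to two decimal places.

power ≈ 0.47

For two equal groups, power = Φ(d·√(n/2) − z_{α/2}).
d·√(n/2) = 0.94 × √(8/2) = 0.94 × 2.000 = 1.880.
z_β = 1.880 − 1.960 = -0.080.
Power = Φ(-0.080) = 0.468.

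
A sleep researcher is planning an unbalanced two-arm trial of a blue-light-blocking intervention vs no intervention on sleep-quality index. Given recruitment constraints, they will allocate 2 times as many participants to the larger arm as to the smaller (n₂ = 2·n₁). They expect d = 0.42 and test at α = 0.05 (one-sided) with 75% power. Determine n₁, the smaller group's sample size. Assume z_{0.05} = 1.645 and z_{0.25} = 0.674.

n₁ = 46

With allocation ratio k = n₂/n₁ = 2, Var(x̄₁−x̄₂) = σ²(1/n₁ + 1/(k·n₁)) = σ²·(k+1)/(k·n₁).
So n₁ = (1 + 1/k)·((z_{α} + z_β)/d)² = 1.500 × (2.319/0.42)².
n₁ = 1.500 × 30.49 = 45.7.
Round up: n₁ = 46, giving n₂ = 2 × 46 = 92.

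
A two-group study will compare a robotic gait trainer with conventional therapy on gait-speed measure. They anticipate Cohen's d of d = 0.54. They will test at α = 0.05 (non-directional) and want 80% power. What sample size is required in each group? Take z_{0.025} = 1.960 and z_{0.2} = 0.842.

n = 54 per group

For two independent groups with equal n: n = 2·((z_{α/2} + z_β) / d)².
z_{α/2} + z_β = 1.960 + 0.842 = 2.802.
n = 2 × (2.802 / 0.54)² = 2 × 5.189² = 2 × 26.92 = 53.8.
Round up to the next whole participant.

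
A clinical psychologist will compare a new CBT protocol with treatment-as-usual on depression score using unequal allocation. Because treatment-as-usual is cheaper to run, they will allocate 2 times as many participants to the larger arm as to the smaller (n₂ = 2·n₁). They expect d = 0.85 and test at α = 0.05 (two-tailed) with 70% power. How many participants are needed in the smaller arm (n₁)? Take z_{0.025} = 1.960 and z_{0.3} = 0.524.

With allocation ratio k = n₂/n₁ = 2, Var(x̄₁−x̄₂) = σ²(1/n₁ + 1/(k·n₁)) = σ²·(k+1)/(k·n₁).
So n₁ = (1 + 1/k)·((z_{α/2} + z_β)/d)² = 1.500 × (2.484/0.85)².
n₁ = 1.500 × 8.54 = 12.8.
Round up: n₁ = 13, giving n₂ = 2 × 13 = 26.

n₁ = 13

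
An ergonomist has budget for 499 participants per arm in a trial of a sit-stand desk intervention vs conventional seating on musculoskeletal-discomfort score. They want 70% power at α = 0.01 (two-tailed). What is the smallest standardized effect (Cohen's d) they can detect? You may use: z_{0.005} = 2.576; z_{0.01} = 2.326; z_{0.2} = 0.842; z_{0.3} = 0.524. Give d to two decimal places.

For two independent groups of n = 499 each: d_min = (z_{α/2} + z_β)·√(2/n).
z-sum = 2.576 + 0.524 = 3.100.
d_min = 3.100 × √(2/499) = 3.100 × 0.0633 = 0.196.

d_min ≈ 0.20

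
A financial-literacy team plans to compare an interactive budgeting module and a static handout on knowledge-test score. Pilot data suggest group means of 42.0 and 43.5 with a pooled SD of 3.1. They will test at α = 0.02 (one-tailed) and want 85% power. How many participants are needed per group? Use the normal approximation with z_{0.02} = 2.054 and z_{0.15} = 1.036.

Cohen's d = |M₁ − M₂| / SD_pooled = |42.0 − 43.5| / 3.1 = 1.5 / 3.1 = 0.484.
For two independent groups with equal n: n = 2·((z_{α} + z_β) / d)².
z_{α} + z_β = 2.054 + 1.036 = 3.090.
n = 2 × (3.090 / 0.484)² = 2 × 6.384² = 2 × 40.76 = 81.5.
Round up to the next whole participant.

n = 82 per group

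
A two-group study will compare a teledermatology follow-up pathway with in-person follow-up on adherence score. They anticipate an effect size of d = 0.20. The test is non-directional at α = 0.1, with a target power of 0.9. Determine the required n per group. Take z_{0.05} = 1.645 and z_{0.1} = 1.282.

For two independent groups with equal n: n = 2·((z_{α/2} + z_β) / d)².
z_{α/2} + z_β = 1.645 + 1.282 = 2.927.
n = 2 × (2.927 / 0.20)² = 2 × 14.635² = 2 × 214.18 = 428.4.
Round up to the next whole participant.

n = 429 per group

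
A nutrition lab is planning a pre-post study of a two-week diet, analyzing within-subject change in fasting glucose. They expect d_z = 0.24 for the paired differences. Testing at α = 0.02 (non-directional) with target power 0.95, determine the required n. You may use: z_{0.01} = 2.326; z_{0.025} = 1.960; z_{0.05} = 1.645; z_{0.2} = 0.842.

n = 274 pairs

For a paired (one-sample on differences) test: n = ((z_{α/2} + z_β) / d)².
z_{α/2} + z_β = 2.326 + 1.645 = 3.971.
n = (3.971 / 0.24)² = 16.546² = 273.76.
Round up.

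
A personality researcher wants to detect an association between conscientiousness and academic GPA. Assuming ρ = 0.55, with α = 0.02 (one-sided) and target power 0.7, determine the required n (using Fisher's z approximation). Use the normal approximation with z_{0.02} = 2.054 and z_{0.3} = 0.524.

n = 21

Fisher's z: C = ½·ln((1+r)/(1−r)) = ½·ln(3.4444) = 0.6184.
n = ((z_{α} + z_β)/C)² + 3.
(2.054 + 0.524) / 0.6184 = 2.578 / 0.6184 = 4.169.
n = 4.169² + 3 = 17.38 + 3 = 20.4.
Round up.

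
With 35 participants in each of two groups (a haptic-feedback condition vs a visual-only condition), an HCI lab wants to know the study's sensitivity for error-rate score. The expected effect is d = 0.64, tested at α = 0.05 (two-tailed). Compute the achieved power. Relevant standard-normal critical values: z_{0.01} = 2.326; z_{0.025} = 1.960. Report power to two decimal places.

power ≈ 0.76

For two equal groups, power = Φ(d·√(n/2) − z_{α/2}).
d·√(n/2) = 0.64 × √(35/2) = 0.64 × 4.183 = 2.677.
z_β = 2.677 − 1.960 = 0.717.
Power = Φ(0.717) = 0.763.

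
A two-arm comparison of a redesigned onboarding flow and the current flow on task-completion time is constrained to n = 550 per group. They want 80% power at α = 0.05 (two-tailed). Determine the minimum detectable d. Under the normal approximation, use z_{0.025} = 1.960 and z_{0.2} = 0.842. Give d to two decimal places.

d_min ≈ 0.17

For two independent groups of n = 550 each: d_min = (z_{α/2} + z_β)·√(2/n).
z-sum = 1.960 + 0.842 = 2.802.
d_min = 2.802 × √(2/550) = 2.802 × 0.0603 = 0.169.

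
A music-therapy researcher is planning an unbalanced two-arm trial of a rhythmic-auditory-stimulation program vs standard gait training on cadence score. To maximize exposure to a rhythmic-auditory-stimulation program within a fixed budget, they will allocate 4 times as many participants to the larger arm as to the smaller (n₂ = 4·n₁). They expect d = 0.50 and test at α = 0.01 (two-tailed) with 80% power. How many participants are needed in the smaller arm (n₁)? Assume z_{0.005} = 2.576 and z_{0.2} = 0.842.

With allocation ratio k = n₂/n₁ = 4, Var(x̄₁−x̄₂) = σ²(1/n₁ + 1/(k·n₁)) = σ²·(k+1)/(k·n₁).
So n₁ = (1 + 1/k)·((z_{α/2} + z_β)/d)² = 1.250 × (3.418/0.50)².
n₁ = 1.250 × 46.73 = 58.4.
Round up: n₁ = 59, giving n₂ = 4 × 59 = 236.

n₁ = 59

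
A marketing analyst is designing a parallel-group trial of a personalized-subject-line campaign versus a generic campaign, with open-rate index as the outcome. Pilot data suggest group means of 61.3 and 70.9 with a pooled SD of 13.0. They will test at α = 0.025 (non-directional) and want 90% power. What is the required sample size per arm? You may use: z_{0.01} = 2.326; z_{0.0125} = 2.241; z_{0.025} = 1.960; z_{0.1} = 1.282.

n = 46 per group

Cohen's d = |M₁ − M₂| / SD_pooled = |61.3 − 70.9| / 13.0 = 9.6 / 13.0 = 0.738.
For two independent groups with equal n: n = 2·((z_{α/2} + z_β) / d)².
z_{α/2} + z_β = 2.241 + 1.282 = 3.523.
n = 2 × (3.523 / 0.738)² = 2 × 4.774² = 2 × 22.79 = 45.6.
Round up to the next whole participant.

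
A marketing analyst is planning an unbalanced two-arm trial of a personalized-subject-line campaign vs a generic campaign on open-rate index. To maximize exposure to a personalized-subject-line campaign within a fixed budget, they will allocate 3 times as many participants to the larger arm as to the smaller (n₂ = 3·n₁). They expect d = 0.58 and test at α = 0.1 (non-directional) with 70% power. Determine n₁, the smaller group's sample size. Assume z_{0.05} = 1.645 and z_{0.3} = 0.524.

With allocation ratio k = n₂/n₁ = 3, Var(x̄₁−x̄₂) = σ²(1/n₁ + 1/(k·n₁)) = σ²·(k+1)/(k·n₁).
So n₁ = (1 + 1/k)·((z_{α/2} + z_β)/d)² = 1.333 × (2.169/0.58)².
n₁ = 1.333 × 13.99 = 18.6.
Round up: n₁ = 19, giving n₂ = 3 × 19 = 57.

n₁ = 19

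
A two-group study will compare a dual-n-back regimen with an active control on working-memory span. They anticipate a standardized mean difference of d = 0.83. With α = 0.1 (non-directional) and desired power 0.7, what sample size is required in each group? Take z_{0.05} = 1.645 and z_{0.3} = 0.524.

For two independent groups with equal n: n = 2·((z_{α/2} + z_β) / d)².
z_{α/2} + z_β = 1.645 + 0.524 = 2.169.
n = 2 × (2.169 / 0.83)² = 2 × 2.613² = 2 × 6.83 = 13.7.
Round up to the next whole participant.

n = 14 per group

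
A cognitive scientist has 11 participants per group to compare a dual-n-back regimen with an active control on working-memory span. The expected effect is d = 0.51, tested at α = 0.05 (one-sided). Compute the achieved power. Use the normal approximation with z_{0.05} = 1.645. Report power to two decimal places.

For two equal groups, power = Φ(d·√(n/2) − z_{α}).
d·√(n/2) = 0.51 × √(11/2) = 0.51 × 2.345 = 1.196.
z_β = 1.196 − 1.645 = -0.449.
Power = Φ(-0.449) = 0.327.

power ≈ 0.33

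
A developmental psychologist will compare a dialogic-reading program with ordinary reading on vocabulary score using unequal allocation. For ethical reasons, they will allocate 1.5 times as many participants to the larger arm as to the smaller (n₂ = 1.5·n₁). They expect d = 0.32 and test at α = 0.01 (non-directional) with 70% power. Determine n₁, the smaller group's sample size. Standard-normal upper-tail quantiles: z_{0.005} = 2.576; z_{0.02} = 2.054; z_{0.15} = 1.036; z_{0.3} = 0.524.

n₁ = 157

With allocation ratio k = n₂/n₁ = 1.5, Var(x̄₁−x̄₂) = σ²(1/n₁ + 1/(k·n₁)) = σ²·(k+1)/(k·n₁).
So n₁ = (1 + 1/k)·((z_{α/2} + z_β)/d)² = 1.667 × (3.100/0.32)².
n₁ = 1.667 × 93.85 = 156.4.
Round up: n₁ = 157, giving n₂ = ⌈1.5 × 157⌉ = ⌈235.5⌉ = 236.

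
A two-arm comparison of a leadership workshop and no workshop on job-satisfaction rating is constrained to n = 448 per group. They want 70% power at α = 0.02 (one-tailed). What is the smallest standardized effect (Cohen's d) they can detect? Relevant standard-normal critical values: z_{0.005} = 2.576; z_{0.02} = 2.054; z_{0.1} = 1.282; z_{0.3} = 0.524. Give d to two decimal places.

d_min ≈ 0.17

For two independent groups of n = 448 each: d_min = (z_{α} + z_β)·√(2/n).
z-sum = 2.054 + 0.524 = 2.578.
d_min = 2.578 × √(2/448) = 2.578 × 0.0668 = 0.172.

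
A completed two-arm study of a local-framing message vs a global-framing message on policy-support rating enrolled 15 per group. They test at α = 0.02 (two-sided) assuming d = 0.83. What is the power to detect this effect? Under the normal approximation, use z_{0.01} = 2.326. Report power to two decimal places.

For two equal groups, power = Φ(d·√(n/2) − z_{α/2}).
d·√(n/2) = 0.83 × √(15/2) = 0.83 × 2.739 = 2.273.
z_β = 2.273 − 2.326 = -0.053.
Power = Φ(-0.053) = 0.479.

power ≈ 0.48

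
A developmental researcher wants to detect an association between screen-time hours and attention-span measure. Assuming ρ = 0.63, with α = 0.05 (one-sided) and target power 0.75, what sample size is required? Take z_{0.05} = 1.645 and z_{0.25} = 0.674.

Fisher's z: C = ½·ln((1+r)/(1−r)) = ½·ln(4.4054) = 0.7414.
n = ((z_{α} + z_β)/C)² + 3.
(1.645 + 0.674) / 0.7414 = 2.319 / 0.7414 = 3.128.
n = 3.128² + 3 = 9.78 + 3 = 12.8.
Round up.

n = 13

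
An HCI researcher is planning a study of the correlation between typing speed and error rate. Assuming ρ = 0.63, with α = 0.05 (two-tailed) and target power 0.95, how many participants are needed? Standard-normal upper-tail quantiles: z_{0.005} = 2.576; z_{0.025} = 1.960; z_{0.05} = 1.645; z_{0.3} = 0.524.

Fisher's z: C = ½·ln((1+r)/(1−r)) = ½·ln(4.4054) = 0.7414.
n = ((z_{α/2} + z_β)/C)² + 3.
(1.960 + 1.645) / 0.7414 = 3.605 / 0.7414 = 4.862.
n = 4.862² + 3 = 23.64 + 3 = 26.6.
Round up.

n = 27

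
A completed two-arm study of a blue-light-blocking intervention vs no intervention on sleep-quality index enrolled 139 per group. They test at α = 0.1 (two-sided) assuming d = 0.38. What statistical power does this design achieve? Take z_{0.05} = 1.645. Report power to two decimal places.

power ≈ 0.94

For two equal groups, power = Φ(d·√(n/2) − z_{α/2}).
d·√(n/2) = 0.38 × √(139/2) = 0.38 × 8.337 = 3.168.
z_β = 3.168 − 1.645 = 1.523.
Power = Φ(1.523) = 0.936.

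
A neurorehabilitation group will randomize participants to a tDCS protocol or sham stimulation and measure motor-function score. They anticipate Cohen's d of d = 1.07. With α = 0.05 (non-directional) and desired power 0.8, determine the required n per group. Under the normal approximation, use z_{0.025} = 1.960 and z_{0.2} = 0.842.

n = 14 per group

For two independent groups with equal n: n = 2·((z_{α/2} + z_β) / d)².
z_{α/2} + z_β = 1.960 + 0.842 = 2.802.
n = 2 × (2.802 / 1.07)² = 2 × 2.619² = 2 × 6.86 = 13.7.
Round up to the next whole participant.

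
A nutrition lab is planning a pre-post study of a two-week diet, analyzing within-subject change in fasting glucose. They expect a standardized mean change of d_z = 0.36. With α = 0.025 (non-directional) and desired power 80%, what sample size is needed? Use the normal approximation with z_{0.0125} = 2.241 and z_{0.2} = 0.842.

n = 74 pairs

For a paired (one-sample on differences) test: n = ((z_{α/2} + z_β) / d)².
z_{α/2} + z_β = 2.241 + 0.842 = 3.083.
n = (3.083 / 0.36)² = 8.564² = 73.34.
Round up.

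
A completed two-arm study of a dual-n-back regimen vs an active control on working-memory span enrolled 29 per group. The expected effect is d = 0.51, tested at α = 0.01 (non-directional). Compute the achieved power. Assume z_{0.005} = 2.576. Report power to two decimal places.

power ≈ 0.26

For two equal groups, power = Φ(d·√(n/2) − z_{α/2}).
d·√(n/2) = 0.51 × √(29/2) = 0.51 × 3.808 = 1.942.
z_β = 1.942 − 2.576 = -0.634.
Power = Φ(-0.634) = 0.263.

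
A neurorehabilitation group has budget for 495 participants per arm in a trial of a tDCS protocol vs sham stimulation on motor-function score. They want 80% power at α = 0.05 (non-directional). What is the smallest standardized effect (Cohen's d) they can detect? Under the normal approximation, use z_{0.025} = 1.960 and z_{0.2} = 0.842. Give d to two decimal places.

For two independent groups of n = 495 each: d_min = (z_{α/2} + z_β)·√(2/n).
z-sum = 1.960 + 0.842 = 2.802.
d_min = 2.802 × √(2/495) = 2.802 × 0.0636 = 0.178.

d_min ≈ 0.18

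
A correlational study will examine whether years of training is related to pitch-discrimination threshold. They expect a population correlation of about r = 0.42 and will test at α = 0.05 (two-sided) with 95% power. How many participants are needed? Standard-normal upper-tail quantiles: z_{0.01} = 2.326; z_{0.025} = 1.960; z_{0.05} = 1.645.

Fisher's z: C = ½·ln((1+r)/(1−r)) = ½·ln(2.4483) = 0.4477.
n = ((z_{α/2} + z_β)/C)² + 3.
(1.960 + 1.645) / 0.4477 = 3.605 / 0.4477 = 8.052.
n = 8.052² + 3 = 64.84 + 3 = 67.8.
Round up.

n = 68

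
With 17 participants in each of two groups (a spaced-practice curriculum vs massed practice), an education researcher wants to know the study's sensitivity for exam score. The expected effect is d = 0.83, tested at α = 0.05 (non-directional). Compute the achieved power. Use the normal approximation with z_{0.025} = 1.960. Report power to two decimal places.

power ≈ 0.68

For two equal groups, power = Φ(d·√(n/2) − z_{α/2}).
d·√(n/2) = 0.83 × √(17/2) = 0.83 × 2.915 = 2.420.
z_β = 2.420 − 1.960 = 0.460.
Power = Φ(0.460) = 0.677.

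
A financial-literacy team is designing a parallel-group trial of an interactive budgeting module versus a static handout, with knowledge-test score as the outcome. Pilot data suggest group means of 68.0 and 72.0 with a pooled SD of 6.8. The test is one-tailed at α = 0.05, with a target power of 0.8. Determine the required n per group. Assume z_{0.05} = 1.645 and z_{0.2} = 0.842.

n = 36 per group

Cohen's d = |M₁ − M₂| / SD_pooled = |68.0 − 72.0| / 6.8 = 4.0 / 6.8 = 0.588.
For two independent groups with equal n: n = 2·((z_{α} + z_β) / d)².
z_{α} + z_β = 1.645 + 0.842 = 2.487.
n = 2 × (2.487 / 0.588)² = 2 × 4.230² = 2 × 17.89 = 35.8.
Round up to the next whole participant.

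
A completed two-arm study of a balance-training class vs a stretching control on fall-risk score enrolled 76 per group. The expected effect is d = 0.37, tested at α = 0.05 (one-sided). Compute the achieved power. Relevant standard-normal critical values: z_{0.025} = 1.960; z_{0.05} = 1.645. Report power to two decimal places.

For two equal groups, power = Φ(d·√(n/2) − z_{α}).
d·√(n/2) = 0.37 × √(76/2) = 0.37 × 6.164 = 2.281.
z_β = 2.281 − 1.645 = 0.636.
Power = Φ(0.636) = 0.738.

power ≈ 0.74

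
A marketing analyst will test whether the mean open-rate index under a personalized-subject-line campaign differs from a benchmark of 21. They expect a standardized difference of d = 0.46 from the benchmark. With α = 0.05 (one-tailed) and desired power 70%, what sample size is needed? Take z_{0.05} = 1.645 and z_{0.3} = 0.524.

For a one-sample test: n = ((z_{α} + z_β) / d)².
z_{α} + z_β = 1.645 + 0.524 = 2.169.
n = (2.169 / 0.46)² = 4.715² = 22.23.
Round up.

n = 23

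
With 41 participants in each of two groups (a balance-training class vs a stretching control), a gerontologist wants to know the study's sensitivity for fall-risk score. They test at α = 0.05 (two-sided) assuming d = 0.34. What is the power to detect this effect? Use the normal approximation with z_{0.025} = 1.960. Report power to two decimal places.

For two equal groups, power = Φ(d·√(n/2) − z_{α/2}).
d·√(n/2) = 0.34 × √(41/2) = 0.34 × 4.528 = 1.539.
z_β = 1.539 − 1.960 = -0.421.
Power = Φ(-0.421) = 0.337.

power ≈ 0.34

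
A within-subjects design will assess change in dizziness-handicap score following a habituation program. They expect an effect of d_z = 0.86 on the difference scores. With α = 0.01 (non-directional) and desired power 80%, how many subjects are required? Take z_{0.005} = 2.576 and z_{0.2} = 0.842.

n = 16 pairs

For a paired (one-sample on differences) test: n = ((z_{α/2} + z_β) / d)².
z_{α/2} + z_β = 2.576 + 0.842 = 3.418.
n = (3.418 / 0.86)² = 3.974² = 15.80.
Round up.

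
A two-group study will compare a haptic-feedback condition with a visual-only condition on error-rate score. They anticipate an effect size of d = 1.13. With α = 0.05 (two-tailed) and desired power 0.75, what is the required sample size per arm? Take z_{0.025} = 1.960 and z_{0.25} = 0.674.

n = 11 per group

For two independent groups with equal n: n = 2·((z_{α/2} + z_β) / d)².
z_{α/2} + z_β = 1.960 + 0.674 = 2.634.
n = 2 × (2.634 / 1.13)² = 2 × 2.331² = 2 × 5.43 = 10.9.
Round up to the next whole participant.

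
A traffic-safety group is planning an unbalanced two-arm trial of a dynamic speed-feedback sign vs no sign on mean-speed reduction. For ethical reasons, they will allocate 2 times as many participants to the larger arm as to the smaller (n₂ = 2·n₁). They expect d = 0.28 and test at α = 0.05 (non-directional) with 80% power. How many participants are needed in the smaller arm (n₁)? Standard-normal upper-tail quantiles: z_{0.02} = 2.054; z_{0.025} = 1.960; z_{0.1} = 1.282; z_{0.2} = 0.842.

n₁ = 151

With allocation ratio k = n₂/n₁ = 2, Var(x̄₁−x̄₂) = σ²(1/n₁ + 1/(k·n₁)) = σ²·(k+1)/(k·n₁).
So n₁ = (1 + 1/k)·((z_{α/2} + z_β)/d)² = 1.500 × (2.802/0.28)².
n₁ = 1.500 × 100.14 = 150.2.
Round up: n₁ = 151, giving n₂ = 2 × 151 = 302.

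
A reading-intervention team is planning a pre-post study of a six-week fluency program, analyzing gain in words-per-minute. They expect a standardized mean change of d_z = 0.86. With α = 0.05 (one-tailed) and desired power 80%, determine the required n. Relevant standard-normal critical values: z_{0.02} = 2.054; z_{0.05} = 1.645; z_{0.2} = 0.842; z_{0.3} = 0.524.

n = 9 pairs

For a paired (one-sample on differences) test: n = ((z_{α} + z_β) / d)².
z_{α} + z_β = 1.645 + 0.842 = 2.487.
n = (2.487 / 0.86)² = 2.892² = 8.36.
Round up.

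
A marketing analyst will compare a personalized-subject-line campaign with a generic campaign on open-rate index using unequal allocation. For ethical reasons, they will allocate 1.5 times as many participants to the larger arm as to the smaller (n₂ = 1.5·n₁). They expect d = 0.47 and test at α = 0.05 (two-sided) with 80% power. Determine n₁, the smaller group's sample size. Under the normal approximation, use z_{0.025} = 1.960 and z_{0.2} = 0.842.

With allocation ratio k = n₂/n₁ = 1.5, Var(x̄₁−x̄₂) = σ²(1/n₁ + 1/(k·n₁)) = σ²·(k+1)/(k·n₁).
So n₁ = (1 + 1/k)·((z_{α/2} + z_β)/d)² = 1.667 × (2.802/0.47)².
n₁ = 1.667 × 35.54 = 59.2.
Round up: n₁ = 60, giving n₂ = 1.5 × 60 = 90.

n₁ = 60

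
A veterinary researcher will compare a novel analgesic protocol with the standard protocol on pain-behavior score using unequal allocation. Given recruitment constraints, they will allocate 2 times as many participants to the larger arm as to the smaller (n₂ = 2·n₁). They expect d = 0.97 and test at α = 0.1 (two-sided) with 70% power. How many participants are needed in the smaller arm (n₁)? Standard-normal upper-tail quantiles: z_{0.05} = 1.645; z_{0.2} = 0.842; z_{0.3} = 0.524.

With allocation ratio k = n₂/n₁ = 2, Var(x̄₁−x̄₂) = σ²(1/n₁ + 1/(k·n₁)) = σ²·(k+1)/(k·n₁).
So n₁ = (1 + 1/k)·((z_{α/2} + z_β)/d)² = 1.500 × (2.169/0.97)².
n₁ = 1.500 × 5.00 = 7.5.
Round up: n₁ = 8, giving n₂ = 2 × 8 = 16.

n₁ = 8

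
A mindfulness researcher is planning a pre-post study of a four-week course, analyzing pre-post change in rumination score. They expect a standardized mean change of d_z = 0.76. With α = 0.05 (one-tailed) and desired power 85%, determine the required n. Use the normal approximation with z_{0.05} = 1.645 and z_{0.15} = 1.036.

For a paired (one-sample on differences) test: n = ((z_{α} + z_β) / d)².
z_{α} + z_β = 1.645 + 1.036 = 2.681.
n = (2.681 / 0.76)² = 3.528² = 12.44.
Round up.

n = 13 pairs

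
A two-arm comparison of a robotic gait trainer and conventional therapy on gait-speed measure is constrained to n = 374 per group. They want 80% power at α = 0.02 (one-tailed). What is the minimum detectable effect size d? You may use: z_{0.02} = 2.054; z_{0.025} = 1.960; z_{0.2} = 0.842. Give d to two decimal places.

For two independent groups of n = 374 each: d_min = (z_{α} + z_β)·√(2/n).
z-sum = 2.054 + 0.842 = 2.896.
d_min = 2.896 × √(2/374) = 2.896 × 0.0731 = 0.212.

d_min ≈ 0.21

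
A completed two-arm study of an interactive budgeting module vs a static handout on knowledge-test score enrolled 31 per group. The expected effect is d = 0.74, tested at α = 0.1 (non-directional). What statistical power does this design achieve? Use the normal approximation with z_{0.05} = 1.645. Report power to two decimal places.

power ≈ 0.90

For two equal groups, power = Φ(d·√(n/2) − z_{α/2}).
d·√(n/2) = 0.74 × √(31/2) = 0.74 × 3.937 = 2.913.
z_β = 2.913 − 1.645 = 1.268.
Power = Φ(1.268) = 0.898.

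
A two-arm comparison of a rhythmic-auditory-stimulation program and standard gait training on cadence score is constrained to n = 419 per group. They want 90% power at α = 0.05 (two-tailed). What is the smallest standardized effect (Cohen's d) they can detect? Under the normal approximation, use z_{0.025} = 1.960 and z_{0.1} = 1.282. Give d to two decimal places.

d_min ≈ 0.22

For two independent groups of n = 419 each: d_min = (z_{α/2} + z_β)·√(2/n).
z-sum = 1.960 + 1.282 = 3.242.
d_min = 3.242 × √(2/419) = 3.242 × 0.0691 = 0.224.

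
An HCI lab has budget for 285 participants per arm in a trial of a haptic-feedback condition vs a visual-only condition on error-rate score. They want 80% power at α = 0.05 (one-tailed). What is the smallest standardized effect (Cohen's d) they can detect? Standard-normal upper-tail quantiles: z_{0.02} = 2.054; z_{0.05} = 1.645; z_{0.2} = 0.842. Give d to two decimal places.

For two independent groups of n = 285 each: d_min = (z_{α} + z_β)·√(2/n).
z-sum = 1.645 + 0.842 = 2.487.
d_min = 2.487 × √(2/285) = 2.487 × 0.0838 = 0.208.

d_min ≈ 0.21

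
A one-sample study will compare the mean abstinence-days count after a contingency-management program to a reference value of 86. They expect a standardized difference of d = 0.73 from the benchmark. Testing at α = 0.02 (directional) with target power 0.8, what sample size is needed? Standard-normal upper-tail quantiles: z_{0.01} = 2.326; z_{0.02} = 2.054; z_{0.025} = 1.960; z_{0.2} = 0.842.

For a one-sample test: n = ((z_{α} + z_β) / d)².
z_{α} + z_β = 2.054 + 0.842 = 2.896.
n = (2.896 / 0.73)² = 3.967² = 15.74.
Round up.

n = 16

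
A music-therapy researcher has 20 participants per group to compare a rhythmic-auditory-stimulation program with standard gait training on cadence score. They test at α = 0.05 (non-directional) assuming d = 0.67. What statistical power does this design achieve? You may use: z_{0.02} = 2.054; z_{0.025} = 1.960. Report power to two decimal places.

power ≈ 0.56

For two equal groups, power = Φ(d·√(n/2) − z_{α/2}).
d·√(n/2) = 0.67 × √(20/2) = 0.67 × 3.162 = 2.119.
z_β = 2.119 − 1.960 = 0.159.
Power = Φ(0.159) = 0.563.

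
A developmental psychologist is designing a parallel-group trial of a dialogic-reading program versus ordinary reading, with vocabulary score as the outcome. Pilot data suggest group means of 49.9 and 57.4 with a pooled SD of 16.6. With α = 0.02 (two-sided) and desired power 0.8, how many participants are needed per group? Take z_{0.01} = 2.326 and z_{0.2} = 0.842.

n = 99 per group

Cohen's d = |M₁ − M₂| / SD_pooled = |49.9 − 57.4| / 16.6 = 7.5 / 16.6 = 0.452.
For two independent groups with equal n: n = 2·((z_{α/2} + z_β) / d)².
z_{α/2} + z_β = 2.326 + 0.842 = 3.168.
n = 2 × (3.168 / 0.452)² = 2 × 7.009² = 2 × 49.12 = 98.2.
Round up to the next whole participant.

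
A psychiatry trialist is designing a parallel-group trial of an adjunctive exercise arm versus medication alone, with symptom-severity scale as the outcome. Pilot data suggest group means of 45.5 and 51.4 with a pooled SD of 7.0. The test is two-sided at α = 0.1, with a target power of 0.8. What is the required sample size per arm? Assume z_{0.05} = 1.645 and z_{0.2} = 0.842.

Cohen's d = |M₁ − M₂| / SD_pooled = |45.5 − 51.4| / 7.0 = 5.9 / 7.0 = 0.843.
For two independent groups with equal n: n = 2·((z_{α/2} + z_β) / d)².
z_{α/2} + z_β = 1.645 + 0.842 = 2.487.
n = 2 × (2.487 / 0.843)² = 2 × 2.950² = 2 × 8.70 = 17.4.
Round up to the next whole participant.

n = 18 per group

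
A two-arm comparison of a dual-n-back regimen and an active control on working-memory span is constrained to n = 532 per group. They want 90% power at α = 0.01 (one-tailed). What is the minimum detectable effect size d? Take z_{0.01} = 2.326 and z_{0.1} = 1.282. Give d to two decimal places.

For two independent groups of n = 532 each: d_min = (z_{α} + z_β)·√(2/n).
z-sum = 2.326 + 1.282 = 3.608.
d_min = 3.608 × √(2/532) = 3.608 × 0.0613 = 0.221.

d_min ≈ 0.22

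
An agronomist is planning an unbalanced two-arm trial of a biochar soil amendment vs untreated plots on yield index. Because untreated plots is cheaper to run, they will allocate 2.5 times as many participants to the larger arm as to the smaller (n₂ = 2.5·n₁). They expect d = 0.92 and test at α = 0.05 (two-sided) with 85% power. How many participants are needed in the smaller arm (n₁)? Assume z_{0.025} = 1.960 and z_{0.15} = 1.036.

With allocation ratio k = n₂/n₁ = 2.5, Var(x̄₁−x̄₂) = σ²(1/n₁ + 1/(k·n₁)) = σ²·(k+1)/(k·n₁).
So n₁ = (1 + 1/k)·((z_{α/2} + z_β)/d)² = 1.400 × (2.996/0.92)².
n₁ = 1.400 × 10.60 = 14.8.
Round up: n₁ = 15, giving n₂ = ⌈2.5 × 15⌉ = ⌈37.5⌉ = 38.

n₁ = 15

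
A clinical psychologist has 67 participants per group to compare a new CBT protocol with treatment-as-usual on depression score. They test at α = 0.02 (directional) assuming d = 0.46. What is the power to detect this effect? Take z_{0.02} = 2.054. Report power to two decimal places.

power ≈ 0.73

For two equal groups, power = Φ(d·√(n/2) − z_{α}).
d·√(n/2) = 0.46 × √(67/2) = 0.46 × 5.788 = 2.662.
z_β = 2.662 − 2.054 = 0.608.
Power = Φ(0.608) = 0.729.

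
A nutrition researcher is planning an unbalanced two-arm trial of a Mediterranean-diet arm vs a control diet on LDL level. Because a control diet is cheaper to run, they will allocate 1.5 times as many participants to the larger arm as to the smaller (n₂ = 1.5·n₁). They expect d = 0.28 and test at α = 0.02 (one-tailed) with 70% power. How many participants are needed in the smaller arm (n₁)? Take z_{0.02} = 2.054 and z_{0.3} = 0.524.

n₁ = 142

With allocation ratio k = n₂/n₁ = 1.5, Var(x̄₁−x̄₂) = σ²(1/n₁ + 1/(k·n₁)) = σ²·(k+1)/(k·n₁).
So n₁ = (1 + 1/k)·((z_{α} + z_β)/d)² = 1.667 × (2.578/0.28)².
n₁ = 1.667 × 84.77 = 141.3.
Round up: n₁ = 142, giving n₂ = 1.5 × 142 = 213.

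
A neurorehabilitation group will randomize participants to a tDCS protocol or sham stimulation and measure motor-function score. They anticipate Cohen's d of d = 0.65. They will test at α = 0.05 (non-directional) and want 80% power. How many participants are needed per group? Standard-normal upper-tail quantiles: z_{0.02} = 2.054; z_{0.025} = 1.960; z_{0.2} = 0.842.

n = 38 per group

For two independent groups with equal n: n = 2·((z_{α/2} + z_β) / d)².
z_{α/2} + z_β = 1.960 + 0.842 = 2.802.
n = 2 × (2.802 / 0.65)² = 2 × 4.311² = 2 × 18.58 = 37.2.
Round up to the next whole participant.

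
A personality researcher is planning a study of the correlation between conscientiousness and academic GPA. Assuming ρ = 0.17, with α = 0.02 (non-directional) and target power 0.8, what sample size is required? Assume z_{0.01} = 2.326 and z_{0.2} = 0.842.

n = 344

Fisher's z: C = ½·ln((1+r)/(1−r)) = ½·ln(1.4096) = 0.1717.
n = ((z_{α/2} + z_β)/C)² + 3.
(2.326 + 0.842) / 0.1717 = 3.168 / 0.1717 = 18.451.
n = 18.451² + 3 = 340.43 + 3 = 343.4.
Round up.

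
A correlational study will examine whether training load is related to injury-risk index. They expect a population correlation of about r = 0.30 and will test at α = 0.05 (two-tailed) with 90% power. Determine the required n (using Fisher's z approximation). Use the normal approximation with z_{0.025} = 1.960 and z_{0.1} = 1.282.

Fisher's z: C = ½·ln((1+r)/(1−r)) = ½·ln(1.8571) = 0.3095.
n = ((z_{α/2} + z_β)/C)² + 3.
(1.960 + 1.282) / 0.3095 = 3.242 / 0.3095 = 10.475.
n = 10.475² + 3 = 109.72 + 3 = 112.7.
Round up.

n = 113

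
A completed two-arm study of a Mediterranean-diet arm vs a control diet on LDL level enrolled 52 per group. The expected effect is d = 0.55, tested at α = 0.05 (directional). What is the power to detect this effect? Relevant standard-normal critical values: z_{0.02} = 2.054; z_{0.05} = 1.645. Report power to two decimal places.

power ≈ 0.88

For two equal groups, power = Φ(d·√(n/2) − z_{α}).
d·√(n/2) = 0.55 × √(52/2) = 0.55 × 5.099 = 2.804.
z_β = 2.804 − 1.645 = 1.159.
Power = Φ(1.159) = 0.877.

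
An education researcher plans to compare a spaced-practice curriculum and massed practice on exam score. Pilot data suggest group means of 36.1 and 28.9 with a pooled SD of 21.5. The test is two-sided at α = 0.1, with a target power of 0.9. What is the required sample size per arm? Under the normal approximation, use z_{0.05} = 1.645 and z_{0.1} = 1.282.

n = 153 per group

Cohen's d = |M₁ − M₂| / SD_pooled = |36.1 − 28.9| / 21.5 = 7.2 / 21.5 = 0.335.
For two independent groups with equal n: n = 2·((z_{α/2} + z_β) / d)².
z_{α/2} + z_β = 1.645 + 1.282 = 2.927.
n = 2 × (2.927 / 0.335)² = 2 × 8.737² = 2 × 76.34 = 152.7.
Round up to the next whole participant.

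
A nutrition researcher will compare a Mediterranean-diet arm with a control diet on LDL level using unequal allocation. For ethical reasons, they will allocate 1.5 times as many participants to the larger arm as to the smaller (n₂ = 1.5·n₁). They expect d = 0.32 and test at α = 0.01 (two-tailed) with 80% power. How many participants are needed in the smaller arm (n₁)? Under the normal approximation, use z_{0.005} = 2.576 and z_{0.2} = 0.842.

With allocation ratio k = n₂/n₁ = 1.5, Var(x̄₁−x̄₂) = σ²(1/n₁ + 1/(k·n₁)) = σ²·(k+1)/(k·n₁).
So n₁ = (1 + 1/k)·((z_{α/2} + z_β)/d)² = 1.667 × (3.418/0.32)².
n₁ = 1.667 × 114.09 = 190.1.
Round up: n₁ = 191, giving n₂ = ⌈1.5 × 191⌉ = ⌈286.5⌉ = 287.

n₁ = 191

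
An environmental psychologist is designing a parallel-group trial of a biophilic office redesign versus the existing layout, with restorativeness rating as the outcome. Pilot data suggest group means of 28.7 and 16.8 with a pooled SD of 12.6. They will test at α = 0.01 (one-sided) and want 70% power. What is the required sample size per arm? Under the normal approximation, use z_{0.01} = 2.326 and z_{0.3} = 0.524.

n = 19 per group

Cohen's d = |M₁ − M₂| / SD_pooled = |28.7 − 16.8| / 12.6 = 11.9 / 12.6 = 0.944.
For two independent groups with equal n: n = 2·((z_{α} + z_β) / d)².
z_{α} + z_β = 2.326 + 0.524 = 2.850.
n = 2 × (2.850 / 0.944)² = 2 × 3.019² = 2 × 9.11 = 18.2.
Round up to the next whole participant.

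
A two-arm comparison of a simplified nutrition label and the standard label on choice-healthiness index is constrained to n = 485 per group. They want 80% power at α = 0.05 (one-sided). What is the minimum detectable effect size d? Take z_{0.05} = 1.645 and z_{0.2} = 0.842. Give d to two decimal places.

d_min ≈ 0.16

For two independent groups of n = 485 each: d_min = (z_{α} + z_β)·√(2/n).
z-sum = 1.645 + 0.842 = 2.487.
d_min = 2.487 × √(2/485) = 2.487 × 0.0642 = 0.160.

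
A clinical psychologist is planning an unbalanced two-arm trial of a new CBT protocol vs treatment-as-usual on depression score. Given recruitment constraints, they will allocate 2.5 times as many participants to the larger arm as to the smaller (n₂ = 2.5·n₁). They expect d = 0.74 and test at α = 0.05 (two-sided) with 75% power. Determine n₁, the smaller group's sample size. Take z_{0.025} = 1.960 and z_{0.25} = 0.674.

n₁ = 18

With allocation ratio k = n₂/n₁ = 2.5, Var(x̄₁−x̄₂) = σ²(1/n₁ + 1/(k·n₁)) = σ²·(k+1)/(k·n₁).
So n₁ = (1 + 1/k)·((z_{α/2} + z_β)/d)² = 1.400 × (2.634/0.74)².
n₁ = 1.400 × 12.67 = 17.7.
Round up: n₁ = 18, giving n₂ = 2.5 × 18 = 45.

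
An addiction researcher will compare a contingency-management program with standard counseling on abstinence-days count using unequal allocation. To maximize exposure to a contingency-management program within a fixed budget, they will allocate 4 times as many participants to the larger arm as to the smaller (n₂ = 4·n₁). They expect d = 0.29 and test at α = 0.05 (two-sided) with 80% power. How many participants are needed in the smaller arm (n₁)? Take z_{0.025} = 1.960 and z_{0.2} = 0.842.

With allocation ratio k = n₂/n₁ = 4, Var(x̄₁−x̄₂) = σ²(1/n₁ + 1/(k·n₁)) = σ²·(k+1)/(k·n₁).
So n₁ = (1 + 1/k)·((z_{α/2} + z_β)/d)² = 1.250 × (2.802/0.29)².
n₁ = 1.250 × 93.36 = 116.7.
Round up: n₁ = 117, giving n₂ = 4 × 117 = 468.

n₁ = 117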